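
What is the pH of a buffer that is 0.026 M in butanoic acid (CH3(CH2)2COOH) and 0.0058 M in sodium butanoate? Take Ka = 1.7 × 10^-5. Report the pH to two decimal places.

pKa = −log(1.7 × 10^-5) = 4.770
Henderson–Hasselbalch: pH = pKa + log([CH3(CH2)2COO-]/[CH3(CH2)2COOH]) = 4.770 + log(0.0058/0.026)
pH = 4.770 + (-0.652) = 4.12

pH = 4.12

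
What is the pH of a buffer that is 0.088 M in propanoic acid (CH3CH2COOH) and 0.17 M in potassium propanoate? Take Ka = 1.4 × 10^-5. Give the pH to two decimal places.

pKa = −log(1.4 × 10^-5) = 4.854
Henderson–Hasselbalch: pH = pKa + log([CH3CH2COO-]/[CH3CH2COOH]) = 4.854 + log(0.17/0.088)
pH = 4.854 + (+0.286) = 5.14

pH = 5.14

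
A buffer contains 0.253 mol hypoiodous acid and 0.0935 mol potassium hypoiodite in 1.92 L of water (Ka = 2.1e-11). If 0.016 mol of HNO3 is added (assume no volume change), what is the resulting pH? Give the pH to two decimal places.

After neutralization: n(HOI) = 0.269 mol, n(OI-) = 0.0775 mol.
pKa = −log(2.1 × 10^-11) = 10.678
pH = pKa + log([A⁻]/[HA]) = 10.678 + log(0.0775/0.269) = 10.678 -0.540

pH = 10.14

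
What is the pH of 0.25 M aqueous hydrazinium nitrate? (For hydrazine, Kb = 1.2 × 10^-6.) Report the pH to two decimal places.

pH = 4.34

N2H5+ is the conjugate acid of the weak base N2H4.
Ka = Kw/Kb = 1.0×10^-14 / 1.2 × 10^-6 = 8.33 × 10^-9
Ka = [H+]²/(0.25 − [H+]) = 8.33 × 10^-9
Neglecting [H+] in the denominator: [H+] = √(8.33 × 10^-9 × 0.25) = 4.56 × 10^-5 M
Check: 0.018% ionized — well under 5%, approximation valid.
pH = −log(4.56 × 10^-5) = 4.34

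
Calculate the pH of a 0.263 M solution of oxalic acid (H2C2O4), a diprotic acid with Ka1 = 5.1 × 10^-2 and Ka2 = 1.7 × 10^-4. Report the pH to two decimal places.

Ka1 ≫ Ka2, so treat the first dissociation as the only significant source of H+.
Ka1 = x²/(0.263 − x) = 5.1 × 10^-2
Solving the quadratic: x = (−Ka1 + √(Ka1² + 4·Ka1·C₀))/2 = 9.31 × 10^-2 M
pH = −log(9.31 × 10^-2) = 1.03

pH = 1.03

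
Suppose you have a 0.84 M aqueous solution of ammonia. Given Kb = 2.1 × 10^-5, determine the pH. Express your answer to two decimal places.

NH3 + H2O ⇌ NH4+ + OH-
Kb = [OH-]²/(0.84 − [OH-]) = 2.1 × 10^-5
Since Kb ≪ C₀, [OH-] ≈ √(Kb·C₀) = 4.20 × 10^-3 M.
Check: 0.5% ionized — well under 5%, approximation valid.
pOH = 2.38, so pH = 14.00 − pOH = 11.62

pH = 11.62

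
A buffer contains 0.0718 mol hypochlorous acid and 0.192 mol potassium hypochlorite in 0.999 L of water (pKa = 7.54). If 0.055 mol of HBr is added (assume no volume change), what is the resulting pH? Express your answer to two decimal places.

After neutralization: n(HOCl) = 0.127 mol, n(OCl-) = 0.137 mol.
pH = pKa + log([A⁻]/[HA]) = 7.54 + log(0.137/0.127) = 7.54 +0.033

pH = 7.57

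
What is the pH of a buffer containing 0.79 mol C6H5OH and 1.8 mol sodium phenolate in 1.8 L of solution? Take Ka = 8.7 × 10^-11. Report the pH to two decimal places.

pH = 10.42

pKa = −log(8.7 × 10^-11) = 10.060
Using pH = pKa + log([base]/[acid]) with [base]/[acid] = 1.8/0.79:
pH = 10.060 + (+0.358) = 10.42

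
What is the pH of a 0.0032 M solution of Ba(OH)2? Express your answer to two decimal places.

pH = 11.81

Ba(OH)2 is a strong base (each formula unit releases 2 OH-); [OH-] = 0.0064 M.
pOH = -log(0.0064) = 2.19
pH = 14.00 - 2.19 = 11.81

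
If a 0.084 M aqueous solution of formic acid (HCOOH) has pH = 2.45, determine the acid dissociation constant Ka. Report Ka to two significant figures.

Ka = 1.6 × 10^-4

[H+] = 10^(-2.45) = 3.55 × 10^-3 M
At equilibrium [HA] = 0.084 − 3.55 × 10^-3 = 8.05 × 10^-2 M
Ka = [H+][A-]/[HA] = (3.55 × 10^-3)² / 8.05 × 10^-2 = 1.6 × 10^-4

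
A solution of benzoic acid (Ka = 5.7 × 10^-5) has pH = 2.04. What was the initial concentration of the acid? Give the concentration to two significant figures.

[H+] = 10^(-2.04) = 9.12 × 10^-3 M = x
Ka = x²/(C₀ − x) ⇒ C₀ = x + x²/Ka
C₀ = 9.12 × 10^-3 + (9.12 × 10^-3)²/(5.7 × 10^-5) = 1.47 M

C₀ = 1.5 M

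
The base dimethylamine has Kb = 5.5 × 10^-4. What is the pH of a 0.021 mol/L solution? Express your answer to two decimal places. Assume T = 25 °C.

(CH3)2NH + H2O ⇌ (CH3)2NH2+ + OH-
Kb = [OH-]²/(0.021 − [OH-]) = 5.5 × 10^-4
[OH-] is not negligible relative to C₀; solve [OH-]² + 0.00055·[OH-] − 1.16e-05 = 0.
[OH-] = (−Kb + √(Kb² + 4·Kb·C₀))/2 = 3.13 × 10^-3 M
pOH = −log(3.13 × 10^-3) = 2.50; pH = 14.00 − 2.50 = 11.50

pH = 11.50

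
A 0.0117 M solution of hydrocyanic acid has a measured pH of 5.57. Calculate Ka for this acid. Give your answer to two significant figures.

Ka = 6.2 × 10^-10

[H+] = 10^(-5.57) = 2.69 × 10^-6 M
At equilibrium [HA] = 0.0117 − 2.69 × 10^-6 = 1.17 × 10^-2 M
Ka = [H+][A-]/[HA] = (2.69 × 10^-6)² / 1.17 × 10^-2 = 6.2 × 10^-10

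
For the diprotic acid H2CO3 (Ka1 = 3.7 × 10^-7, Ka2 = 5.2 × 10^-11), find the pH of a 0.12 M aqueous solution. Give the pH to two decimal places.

Ka1 ≫ Ka2, so treat the first dissociation as the only significant source of H+.
Ka1 = x²/(0.12 − x) = 3.7 × 10^-7
x ≈ √(3.7 × 10^-7 × 0.12) = 2.11 × 10^-4 M
pH = −log(2.11 × 10^-4) = 3.68

pH = 3.68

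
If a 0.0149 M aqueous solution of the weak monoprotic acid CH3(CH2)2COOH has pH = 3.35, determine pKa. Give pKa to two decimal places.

[H+] = 10^(-3.35) = 4.47 × 10^-4 M
At equilibrium [HA] = 0.0149 − 4.47 × 10^-4 = 1.45 × 10^-2 M
Ka = [H+][A-]/[HA] = (4.47 × 10^-4)² / 1.45 × 10^-2 = 1.38 × 10^-5
pKa = -log(1.38 × 10^-5) = 4.86

pKa = 4.86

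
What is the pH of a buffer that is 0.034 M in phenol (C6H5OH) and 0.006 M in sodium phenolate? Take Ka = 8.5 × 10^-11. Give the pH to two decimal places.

pH = 9.32

pKa = −log(8.5 × 10^-11) = 10.071
Using pH = pKa + log([base]/[acid]) with [base]/[acid] = 0.006/0.034:
pH = 10.071 + (-0.753) = 9.32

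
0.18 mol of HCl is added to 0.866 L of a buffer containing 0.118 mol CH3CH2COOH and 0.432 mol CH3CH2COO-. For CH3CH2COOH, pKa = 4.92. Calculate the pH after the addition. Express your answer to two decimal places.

Added H+ converts CH3CH2COO- to CH3CH2COOH: CH3CH2COOH → 0.298 mol, CH3CH2COO- → 0.252 mol.
pH = pKa + log([A⁻]/[HA]) = 4.92 + log(0.252/0.298) = 4.92 -0.073

pH = 4.85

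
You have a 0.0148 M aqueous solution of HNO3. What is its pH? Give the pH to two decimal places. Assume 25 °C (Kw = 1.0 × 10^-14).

HNO3 is a strong acid and dissociates completely, so [H+] = 0.0148 M.
pH = -log(0.0148) = 1.83

pH = 1.83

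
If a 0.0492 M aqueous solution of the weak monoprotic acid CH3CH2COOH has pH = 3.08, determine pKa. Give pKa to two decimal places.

pKa = 4.84

[H+] = 10^(-3.08) = 8.32 × 10^-4 M
At equilibrium [HA] = 0.0492 − 8.32 × 10^-4 = 4.84 × 10^-2 M
Ka = [H+][A-]/[HA] = (8.32 × 10^-4)² / 4.84 × 10^-2 = 1.43 × 10^-5
pKa = -log(1.43 × 10^-5) = 4.84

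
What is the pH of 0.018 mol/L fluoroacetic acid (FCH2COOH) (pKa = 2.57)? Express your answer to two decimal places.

FCH2COOH ⇌ FCH2COO- + H+
Ka = 10^(−2.57) = 2.69 × 10^-3
From the ICE table, Ka = x²/(0.018 − x) = 2.69 × 10^-3.
Here C₀/Ka ≈ 6.69, so the small-x approximation fails. Use the quadratic:
x = [−0.00269 + √(0.00269² + 0.000194)]/2 = 5.74 × 10^-3 M
pH = −log[H+] = −log(5.74 × 10^-3) = 2.24

pH = 2.24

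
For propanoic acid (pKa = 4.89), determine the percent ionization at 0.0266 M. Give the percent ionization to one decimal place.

CH3CH2COOH ⇌ CH3CH2COO- + H+; let x = [H+] at equilibrium.
Ka = 10^(−4.89) = 1.29 × 10^-5
x ≈ √(Ka·C₀) = √(1.29 × 10^-5 × 0.0266) = 5.86 × 10^-4 M
% ionization = x/C₀ × 100% = 5.86 × 10^-4/0.0266 × 100% = 2.2%

2.2%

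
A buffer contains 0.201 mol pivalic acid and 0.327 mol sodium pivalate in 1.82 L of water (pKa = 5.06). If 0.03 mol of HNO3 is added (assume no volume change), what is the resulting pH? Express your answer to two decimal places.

pH = 5.17

After neutralization: n((CH3)3CCOOH) = 0.231 mol, n((CH3)3CCOO-) = 0.297 mol.
pH = pKa + log([A⁻]/[HA]) = 5.06 + log(0.297/0.231) = 5.06 +0.109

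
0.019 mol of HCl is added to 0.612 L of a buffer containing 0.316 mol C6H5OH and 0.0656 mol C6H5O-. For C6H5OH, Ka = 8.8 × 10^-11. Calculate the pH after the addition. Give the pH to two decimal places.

Added H+ converts C6H5O- to C6H5OH: C6H5OH → 0.335 mol, C6H5O- → 0.0466 mol.
pKa = −log(8.8 × 10^-11) = 10.056
pH = pKa + log(n_C6H5O-/n_C6H5OH) = 10.056 + log(0.0466/0.335) = 10.056 + (-0.857)

pH = 9.20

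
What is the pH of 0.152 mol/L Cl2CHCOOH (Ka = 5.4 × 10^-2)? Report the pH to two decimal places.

pH = 1.17

Cl2CHCOOH ⇌ Cl2CHCOO- + H+
From the ICE table, Ka = x²/(0.152 − x) = 5.4 × 10^-2.
Here C₀/Ka ≈ 2.81, so the small-x approximation fails. Use the quadratic:
x = [−0.054 + √(0.054² + 0.0328)]/2 = 6.75 × 10^-2 M
pH = −log(6.75 × 10^-2) = 1.17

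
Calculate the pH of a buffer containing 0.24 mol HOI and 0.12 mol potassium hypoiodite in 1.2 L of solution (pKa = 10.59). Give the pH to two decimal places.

Using pH = pKa + log([base]/[acid]) with [base]/[acid] = 0.12/0.24:
pH = 10.59 + (-0.301) = 10.29

pH = 10.29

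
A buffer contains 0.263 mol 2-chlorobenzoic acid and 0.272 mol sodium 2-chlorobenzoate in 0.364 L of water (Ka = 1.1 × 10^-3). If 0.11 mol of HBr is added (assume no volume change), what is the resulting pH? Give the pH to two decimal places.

pH = 2.60

Added H+ converts ClC6H4COO- to ClC6H4COOH: ClC6H4COOH → 0.373 mol, ClC6H4COO- → 0.162 mol.
pKa = −log(1.1 × 10^-3) = 2.959
pH = pKa + log([A⁻]/[HA]) = 2.959 + log(0.162/0.373) = 2.959 -0.362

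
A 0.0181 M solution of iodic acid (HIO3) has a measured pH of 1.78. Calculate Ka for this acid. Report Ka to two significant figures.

[H+] = 10^(-1.78) = 1.66 × 10^-2 M
At equilibrium [HA] = 0.0181 − 1.66 × 10^-2 = 1.50 × 10^-3 M
Ka = [H+][A-]/[HA] = (1.66 × 10^-2)² / 1.50 × 10^-3 = 1.8 × 10^-1

Ka = 1.8 × 10^-1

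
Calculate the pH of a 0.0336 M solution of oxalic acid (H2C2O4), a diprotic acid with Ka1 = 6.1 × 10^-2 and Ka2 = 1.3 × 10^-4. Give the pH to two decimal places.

pH = 1.62

Ka1 ≫ Ka2, so treat the first dissociation as the only significant source of H+.
Ka1 = x²/(0.0336 − x) = 6.1 × 10^-2
Solving the quadratic: x = (−Ka1 + √(Ka1² + 4·Ka1·C₀))/2 = 2.41 × 10^-2 M
pH = −log(2.41 × 10^-2) = 1.62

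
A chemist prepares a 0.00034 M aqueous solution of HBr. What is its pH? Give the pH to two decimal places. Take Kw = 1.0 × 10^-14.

pH = 3.47

HBr is a strong acid and dissociates completely, so [H+] = 0.00034 M.
pH = -log(0.00034) = 3.47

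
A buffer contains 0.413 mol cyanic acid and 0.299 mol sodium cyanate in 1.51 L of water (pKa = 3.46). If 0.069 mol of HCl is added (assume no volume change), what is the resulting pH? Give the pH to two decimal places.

Added H+ converts OCN- to HOCN: HOCN → 0.482 mol, OCN- → 0.23 mol.
pH = pKa + log([A⁻]/[HA]) = 3.46 + log(0.23/0.482) = 3.46 -0.321

pH = 3.14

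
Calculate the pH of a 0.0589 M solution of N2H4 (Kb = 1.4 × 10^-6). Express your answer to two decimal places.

pH = 10.46

N2H4 + H2O ⇌ N2H5+ + OH-
From the ICE table, Kb = [OH-]²/(0.0589 − [OH-]) = 1.4 × 10^-6.
Assume [OH-] ≪ 0.0589: [OH-] ≈ √(1.4 × 10^-6 × 0.0589) = 2.87 × 10^-4 M
Check: 0.49% ionized — well under 5%, approximation valid.
pOH = 3.54, so pH = 14.00 − pOH = 10.46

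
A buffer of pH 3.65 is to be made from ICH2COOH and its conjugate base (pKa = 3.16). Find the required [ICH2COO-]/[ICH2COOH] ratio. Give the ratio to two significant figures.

pH = pKa + log(r) ⇒ log(r) = 3.65 − 3.16 = +0.49
r = [ICH2COO-]/[ICH2COOH] = 10^(+0.49) = 3.09

ratio = 3.1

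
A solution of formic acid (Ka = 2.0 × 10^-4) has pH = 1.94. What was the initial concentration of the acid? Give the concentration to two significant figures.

C₀ = 6.7 × 10^-1 M

[H+] = 10^(-1.94) = 1.15 × 10^-2 M = x
Ka = x²/(C₀ − x) ⇒ C₀ = x + x²/Ka
C₀ = 1.15 × 10^-2 + (1.15 × 10^-2)²/(2.0 × 10^-4) = 6.73 × 10^-1 M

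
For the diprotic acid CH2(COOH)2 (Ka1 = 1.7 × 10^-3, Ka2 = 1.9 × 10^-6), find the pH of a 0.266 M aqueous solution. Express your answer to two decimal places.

Ka1 ≫ Ka2, so treat the first dissociation as the only significant source of H+.
Ka1 = x²/(0.266 − x) = 1.7 × 10^-3
Solving the quadratic: x = (−Ka1 + √(Ka1² + 4·Ka1·C₀))/2 = 2.04 × 10^-2 M
pH = −log(2.04 × 10^-2) = 1.69

pH = 1.69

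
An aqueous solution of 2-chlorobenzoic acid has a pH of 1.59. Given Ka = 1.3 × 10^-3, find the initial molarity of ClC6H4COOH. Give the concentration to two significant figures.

C₀ = 5.3 × 10^-1 M

[H+] = 10^(-1.59) = 2.57 × 10^-2 M = x
Ka = x²/(C₀ − x) ⇒ C₀ = x + x²/Ka
C₀ = 2.57 × 10^-2 + (2.57 × 10^-2)²/(1.3 × 10^-3) = 5.34 × 10^-1 M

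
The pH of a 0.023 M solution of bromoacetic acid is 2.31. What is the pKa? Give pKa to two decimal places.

[H+] = 10^(-2.31) = 4.90 × 10^-3 M
At equilibrium [HA] = 0.023 − 4.90 × 10^-3 = 1.81 × 10^-2 M
Ka = [H+][A-]/[HA] = (4.90 × 10^-3)² / 1.81 × 10^-2 = 1.33 × 10^-3
pKa = -log(1.33 × 10^-3) = 2.88

pKa = 2.88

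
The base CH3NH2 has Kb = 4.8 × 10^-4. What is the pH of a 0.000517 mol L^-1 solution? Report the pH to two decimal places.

pH = 10.50

CH3NH2 + H2O ⇌ CH3NH3+ + OH-
Kb = [OH-]²/(0.000517 − [OH-]) = 4.8 × 10^-4
[OH-] is not negligible relative to C₀; solve [OH-]² + 0.00048·[OH-] − 2.48e-07 = 0.
[OH-] = [−0.00048 + √(0.00048² + 9.93e-07)]/2 = 3.13 × 10^-4 M
pOH = 3.50, so pH = 14.00 − pOH = 10.50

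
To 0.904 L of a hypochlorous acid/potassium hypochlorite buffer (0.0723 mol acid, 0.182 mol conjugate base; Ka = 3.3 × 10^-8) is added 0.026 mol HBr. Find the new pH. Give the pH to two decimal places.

pH = 7.68

After neutralization: n(HOCl) = 0.0983 mol, n(OCl-) = 0.156 mol.
pKa = −log(3.3 × 10^-8) = 7.481
Henderson–Hasselbalch with mole ratio 0.156/0.0983: pH = 7.481 + (+0.201)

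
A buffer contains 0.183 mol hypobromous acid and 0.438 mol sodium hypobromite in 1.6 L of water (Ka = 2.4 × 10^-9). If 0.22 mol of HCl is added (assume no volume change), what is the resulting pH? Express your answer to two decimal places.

Added H+ converts OBr- to HOBr: HOBr → 0.403 mol, OBr- → 0.218 mol.
pKa = −log(2.4 × 10^-9) = 8.620
Henderson–Hasselbalch with mole ratio 0.218/0.403: pH = 8.620 + (-0.267)

pH = 8.35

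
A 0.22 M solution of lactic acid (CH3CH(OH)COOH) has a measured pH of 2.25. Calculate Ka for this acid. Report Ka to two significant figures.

[H+] = 10^(-2.25) = 5.62 × 10^-3 M
At equilibrium [HA] = 0.22 − 5.62 × 10^-3 = 2.14 × 10^-1 M
Ka = [H+][A-]/[HA] = (5.62 × 10^-3)² / 2.14 × 10^-1 = 1.5 × 10^-4

Ka = 1.5 × 10^-4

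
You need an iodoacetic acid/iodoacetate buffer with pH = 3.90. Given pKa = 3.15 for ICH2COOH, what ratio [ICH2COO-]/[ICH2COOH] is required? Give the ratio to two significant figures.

pH = pKa + log(r) ⇒ log(r) = 3.90 − 3.15 = +0.75
r = [ICH2COO-]/[ICH2COOH] = 10^(+0.75) = 5.62

ratio = 5.6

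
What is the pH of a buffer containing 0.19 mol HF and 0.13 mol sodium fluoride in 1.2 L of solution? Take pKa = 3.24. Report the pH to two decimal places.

pH = pKa + log([A⁻]/[HA]) = 3.24 + log(0.13/0.19)
pH = 3.24 + (-0.165) = 3.08

pH = 3.08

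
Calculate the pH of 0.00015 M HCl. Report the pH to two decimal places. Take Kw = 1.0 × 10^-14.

pH = 3.82

HCl is a strong acid and dissociates completely, so [H+] = 0.00015 M.
pH = -log(0.00015) = 3.82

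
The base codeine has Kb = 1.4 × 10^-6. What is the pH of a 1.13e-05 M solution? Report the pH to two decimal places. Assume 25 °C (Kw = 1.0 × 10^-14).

C18H21NO3 + H2O ⇌ C18H22NO3+ + OH-
Let x = [OH-] at equilibrium. Kb = x²/(1.13e-05 − x).
Here C₀/Kb ≈ 8.07, so the small-x approximation fails. Use the quadratic:
x = (−Kb + √(Kb² + 4·Kb·C₀))/2 = 3.34 × 10^-6 M
pOH = 5.48, so pH = 14.00 − pOH = 8.52

pH = 8.52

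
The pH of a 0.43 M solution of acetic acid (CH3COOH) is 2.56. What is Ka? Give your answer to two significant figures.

[H+] = 10^(-2.56) = 2.75 × 10^-3 M
At equilibrium [HA] = 0.43 − 2.75 × 10^-3 = 4.27 × 10^-1 M
Ka = [H+][A-]/[HA] = (2.75 × 10^-3)² / 4.27 × 10^-1 = 1.8 × 10^-5

Ka = 1.8 × 10^-5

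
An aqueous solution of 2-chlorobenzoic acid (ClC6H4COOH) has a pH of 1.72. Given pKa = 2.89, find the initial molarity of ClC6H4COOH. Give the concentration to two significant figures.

[H+] = 10^(-1.72) = 1.91 × 10^-2 M = x
Ka = 10^(−2.89) = 1.29 × 10^-3
Ka = x²/(C₀ − x) ⇒ C₀ = x + x²/Ka
C₀ = 1.91 × 10^-2 + (1.91 × 10^-2)²/(1.29 × 10^-3) = 3.02 × 10^-1 M

C₀ = 3.0 × 10^-1 M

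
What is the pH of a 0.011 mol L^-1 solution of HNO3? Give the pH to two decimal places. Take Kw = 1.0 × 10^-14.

HNO3 is a strong acid and dissociates completely, so [H+] = 0.011 M.
pH = -log(0.011) = 1.96

pH = 1.96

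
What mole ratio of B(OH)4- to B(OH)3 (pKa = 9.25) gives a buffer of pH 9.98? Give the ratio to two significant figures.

pH = pKa + log(r) ⇒ log(r) = 9.98 − 9.25 = +0.73
r = [B(OH)4-]/[B(OH)3] = 10^(+0.73) = 5.37

ratio = 5.4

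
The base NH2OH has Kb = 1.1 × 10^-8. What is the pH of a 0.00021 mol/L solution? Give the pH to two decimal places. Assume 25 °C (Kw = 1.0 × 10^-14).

pH = 8.18

NH2OH + H2O ⇌ NH3OH+ + OH-
From the ICE table, Kb = [OH-]²/(0.00021 − [OH-]) = 1.1 × 10^-8.
Since Kb ≪ C₀, [OH-] ≈ √(Kb·C₀) = 1.52 × 10^-6 M.
pOH = 5.82, so pH = 14.00 − pOH = 8.18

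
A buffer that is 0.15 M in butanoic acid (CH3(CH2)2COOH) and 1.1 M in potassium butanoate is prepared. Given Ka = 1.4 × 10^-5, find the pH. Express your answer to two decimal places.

pKa = −log(1.4 × 10^-5) = 4.854
Henderson–Hasselbalch: pH = pKa + log([CH3(CH2)2COO-]/[CH3(CH2)2COOH]) = 4.854 + log(1.1/0.15)
pH = 4.854 + (+0.865) = 5.72

pH = 5.72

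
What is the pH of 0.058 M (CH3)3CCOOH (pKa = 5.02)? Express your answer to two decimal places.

pH = 3.13

(CH3)3CCOOH ⇌ (CH3)3CCOO- + H+
Ka = 10^(−5.02) = 9.55 × 10^-6
From the ICE table, Ka = x²/(0.058 − x) = 9.55 × 10^-6.
Assume x ≪ 0.058: x ≈ √(9.55 × 10^-6 × 0.058) = 7.44 × 10^-4 M
(x/C₀ = 1.3% < 5%, so the approximation holds.)
pH = −log[H+] = −log(7.44 × 10^-4) = 3.13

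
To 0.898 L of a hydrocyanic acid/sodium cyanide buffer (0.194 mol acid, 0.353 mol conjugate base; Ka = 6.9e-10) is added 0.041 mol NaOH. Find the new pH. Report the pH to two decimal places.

OH- converts HCN to CN-: HCN → 0.153 mol, CN- → 0.394 mol.
pKa = −log(6.9 × 10^-10) = 9.161
pH = pKa + log([A⁻]/[HA]) = 9.161 + log(0.394/0.153) = 9.161 +0.411

pH = 9.57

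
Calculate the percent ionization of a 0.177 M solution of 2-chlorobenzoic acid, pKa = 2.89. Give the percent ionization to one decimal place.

8.2%

ClC6H4COOH ⇌ ClC6H4COO- + H+; let x = [H+] at equilibrium.
Ka = 10^(−2.89) = 1.29 × 10^-3
Ka = x²/(C₀ − x); solving the quadratic gives x = 1.45 × 10^-2 M.
Fraction ionized = 1.45 × 10^-2 / 0.177 = 0.0819 → 8.2%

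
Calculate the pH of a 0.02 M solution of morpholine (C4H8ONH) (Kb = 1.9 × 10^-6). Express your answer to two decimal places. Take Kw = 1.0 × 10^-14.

C4H8ONH + H2O ⇌ C4H8ONH2+ + OH-
From the ICE table, Kb = [OH-]²/(0.02 − [OH-]) = 1.9 × 10^-6.
Neglecting [OH-] in the denominator: [OH-] = √(1.9 × 10^-6 × 0.02) = 1.95 × 10^-4 M
pOH = 3.71, so pH = 14.00 − pOH = 10.29

pH = 10.29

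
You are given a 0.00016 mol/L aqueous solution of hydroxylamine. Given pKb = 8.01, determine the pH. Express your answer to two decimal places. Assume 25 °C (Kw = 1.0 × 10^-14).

NH2OH + H2O ⇌ NH3OH+ + OH-
Kb = 10^(−8.01) = 9.77 × 10^-9
From the ICE table, Kb = [OH-]²/(0.00016 − [OH-]) = 9.77 × 10^-9.
Neglecting [OH-] in the denominator: [OH-] = √(9.77 × 10^-9 × 0.00016) = 1.25 × 10^-6 M
Check: 0.78% ionized — well under 5%, approximation valid.
pOH = −log(1.25 × 10^-6) = 5.90; pH = 14.00 − 5.90 = 8.10

pH = 8.10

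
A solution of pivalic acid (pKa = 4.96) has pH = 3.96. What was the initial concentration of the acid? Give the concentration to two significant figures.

C₀ = 1.2 × 10^-3 M

[H+] = 10^(-3.96) = 1.10 × 10^-4 M = x
Ka = 10^(−4.96) = 1.10 × 10^-5
Ka = x²/(C₀ − x) ⇒ C₀ = x + x²/Ka
C₀ = 1.10 × 10^-4 + (1.10 × 10^-4)²/(1.10 × 10^-5) = 1.21 × 10^-3 M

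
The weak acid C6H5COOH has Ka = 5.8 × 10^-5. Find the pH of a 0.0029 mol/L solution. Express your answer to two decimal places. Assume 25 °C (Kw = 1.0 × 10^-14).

C6H5COOH ⇌ C6H5COO- + H+
From the ICE table, Ka = [H+]²/(0.0029 − [H+]) = 5.8 × 10^-5.
[H+] is not negligible relative to C₀; solve [H+]² + 5.8e-05·[H+] − 1.68e-07 = 0.
[H+] = [−5.8e-05 + √(5.8e-05² + 6.73e-07)]/2 = 3.82 × 10^-4 M
pH = −log(3.82 × 10^-4) = 3.42

pH = 3.42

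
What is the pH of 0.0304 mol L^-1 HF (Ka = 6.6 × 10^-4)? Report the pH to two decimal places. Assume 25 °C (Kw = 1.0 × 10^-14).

pH = 2.38

HF ⇌ F- + H+
From the ICE table, Ka = x²/(0.0304 − x) = 6.6 × 10^-4.
Here C₀/Ka ≈ 46.1, so the small-x approximation fails. Use the quadratic:
x = (−Ka + √(Ka² + 4·Ka·C₀))/2 = 4.16 × 10^-3 M
pH = −log(4.16 × 10^-3) = 2.38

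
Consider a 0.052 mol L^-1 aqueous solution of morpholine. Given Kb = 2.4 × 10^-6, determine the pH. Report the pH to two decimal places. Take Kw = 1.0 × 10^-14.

C4H8ONH + H2O ⇌ C4H8ONH2+ + OH-
Kb = [OH-]²/(0.052 − [OH-]) = 2.4 × 10^-6
Assume [OH-] ≪ 0.052: [OH-] ≈ √(2.4 × 10^-6 × 0.052) = 3.53 × 10^-4 M
([OH-]/C₀ = 0.68% < 5%, so the approximation holds.)
pOH = 3.45, so pH = 14.00 − pOH = 10.55

pH = 10.55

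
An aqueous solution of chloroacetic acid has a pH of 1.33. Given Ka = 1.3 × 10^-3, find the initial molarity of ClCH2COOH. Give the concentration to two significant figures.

C₀ = 1.7 M

[H+] = 10^(-1.33) = 4.68 × 10^-2 M = x
Ka = x²/(C₀ − x) ⇒ C₀ = x + x²/Ka
C₀ = 4.68 × 10^-2 + (4.68 × 10^-2)²/(1.3 × 10^-3) = 1.73 M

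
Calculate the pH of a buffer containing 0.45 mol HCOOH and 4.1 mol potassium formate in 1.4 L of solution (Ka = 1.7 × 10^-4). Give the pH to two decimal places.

pH = 4.73

pKa = −log(1.7 × 10^-4) = 3.770
pH = pKa + log([A⁻]/[HA]) = 3.770 + log(4.1/0.45)
pH = 3.770 + (+0.960) = 4.73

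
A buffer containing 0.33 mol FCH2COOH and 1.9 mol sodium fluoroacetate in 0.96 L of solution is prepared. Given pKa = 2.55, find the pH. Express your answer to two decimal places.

pH = 3.31

pH = pKa + log([A⁻]/[HA]) = 2.55 + log(1.9/0.33)
pH = 2.55 + (+0.760) = 3.31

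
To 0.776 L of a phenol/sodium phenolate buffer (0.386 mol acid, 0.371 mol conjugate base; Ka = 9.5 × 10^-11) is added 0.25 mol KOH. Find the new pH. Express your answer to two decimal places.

After neutralization: n(C6H5OH) = 0.136 mol, n(C6H5O-) = 0.621 mol.
pKa = −log(9.5 × 10^-11) = 10.022
pH = pKa + log(n_C6H5O-/n_C6H5OH) = 10.022 + log(0.621/0.136) = 10.022 + (+0.660)

pH = 10.68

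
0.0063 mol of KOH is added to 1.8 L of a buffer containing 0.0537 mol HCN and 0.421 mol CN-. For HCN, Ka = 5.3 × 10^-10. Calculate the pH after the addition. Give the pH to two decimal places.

pH = 10.23

After neutralization: n(HCN) = 0.0474 mol, n(CN-) = 0.427 mol.
pKa = −log(5.3 × 10^-10) = 9.276
pH = pKa + log([A⁻]/[HA]) = 9.276 + log(0.427/0.0474) = 9.276 +0.955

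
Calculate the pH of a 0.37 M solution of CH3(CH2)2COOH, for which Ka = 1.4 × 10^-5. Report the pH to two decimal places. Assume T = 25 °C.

CH3(CH2)2COOH ⇌ CH3(CH2)2COO- + H+
Ka = [H+]²/(0.37 − [H+]) = 1.4 × 10^-5
Neglecting [H+] in the denominator: [H+] = √(1.4 × 10^-5 × 0.37) = 2.28 × 10^-3 M
([H+]/C₀ = 0.62% < 5%, so the approximation holds.)
pH = −log[H+] = −log(2.28 × 10^-3) = 2.64

pH = 2.64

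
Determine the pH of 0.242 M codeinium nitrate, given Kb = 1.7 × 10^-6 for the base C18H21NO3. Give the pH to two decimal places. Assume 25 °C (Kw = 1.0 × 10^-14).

C18H22NO3+ is the conjugate acid of the weak base C18H21NO3.
Ka = Kw/Kb = 1.0×10^-14 / 1.7 × 10^-6 = 5.88 × 10^-9
Let x = [H+] at equilibrium. Ka = x²/(0.242 − x).
Neglecting x in the denominator: x = √(5.88 × 10^-9 × 0.242) = 3.77 × 10^-5 M
(x/C₀ = 0.016% < 5%, so the approximation holds.)
pH = −log(3.77 × 10^-5) = 4.42

pH = 4.42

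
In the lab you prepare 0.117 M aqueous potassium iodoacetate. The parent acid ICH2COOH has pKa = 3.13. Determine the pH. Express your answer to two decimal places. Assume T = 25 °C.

pH = 8.10

ICH2COO- is the conjugate base of the weak acid ICH2COOH.
Ka = 10^(−3.13) = 7.41 × 10^-4
Kb = Kw/Ka = 1.0×10^-14 / 7.41 × 10^-4 = 1.35 × 10^-11
From the ICE table, Kb = x²/(0.117 − x) = 1.35 × 10^-11.
Since Kb ≪ C₀, x ≈ √(Kb·C₀) = 1.26 × 10^-6 M.
Check: 0.0011% ionized — well under 5%, approximation valid.
pOH = 5.90, so pH = 14.00 − pOH = 8.10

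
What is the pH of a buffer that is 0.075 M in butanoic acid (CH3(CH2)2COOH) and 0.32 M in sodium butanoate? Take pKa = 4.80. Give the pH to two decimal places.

Using pH = pKa + log([base]/[acid]) with [base]/[acid] = 0.32/0.075:
pH = 4.80 + (+0.630) = 5.43

pH = 5.43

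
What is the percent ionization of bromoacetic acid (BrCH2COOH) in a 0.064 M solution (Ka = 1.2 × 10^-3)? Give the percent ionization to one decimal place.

12.8%

BrCH2COOH ⇌ BrCH2COO- + H+; let x = [H+] at equilibrium.
Ka = x²/(C₀ − x); solving the quadratic gives x = 8.18 × 10^-3 M.
Fraction ionized = 8.18 × 10^-3 / 0.064 = 0.1278 → 12.8%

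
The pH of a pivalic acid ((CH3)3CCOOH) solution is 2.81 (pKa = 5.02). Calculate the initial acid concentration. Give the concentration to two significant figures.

[H+] = 10^(-2.81) = 1.55 × 10^-3 M = x
Ka = 10^(−5.02) = 9.55 × 10^-6
Ka = x²/(C₀ − x) ⇒ C₀ = x + x²/Ka
C₀ = 1.55 × 10^-3 + (1.55 × 10^-3)²/(9.55 × 10^-6) = 2.53 × 10^-1 M

C₀ = 2.5 × 10^-1 M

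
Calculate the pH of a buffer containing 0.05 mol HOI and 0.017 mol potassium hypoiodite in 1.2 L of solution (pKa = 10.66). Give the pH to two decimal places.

Using pH = pKa + log([base]/[acid]) with [base]/[acid] = 0.017/0.05:
pH = 10.66 + (-0.469) = 10.19

pH = 10.19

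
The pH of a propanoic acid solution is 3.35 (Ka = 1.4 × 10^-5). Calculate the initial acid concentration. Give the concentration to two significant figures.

[H+] = 10^(-3.35) = 4.47 × 10^-4 M = x
Ka = x²/(C₀ − x) ⇒ C₀ = x + x²/Ka
C₀ = 4.47 × 10^-4 + (4.47 × 10^-4)²/(1.4 × 10^-5) = 1.47 × 10^-2 M

C₀ = 1.5 × 10^-2 M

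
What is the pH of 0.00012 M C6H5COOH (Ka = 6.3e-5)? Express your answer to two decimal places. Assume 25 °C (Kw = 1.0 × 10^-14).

pH = 4.21

C6H5COOH ⇌ C6H5COO- + H+
From the ICE table, Ka = x²/(0.00012 − x) = 6.3 × 10^-5.
x is not negligible relative to C₀; solve x² + 6.3e-05·x − 7.56e-09 = 0.
x = (−Ka + √(Ka² + 4·Ka·C₀))/2 = 6.10 × 10^-5 M
pH = −log[H+] = −log(6.10 × 10^-5) = 4.21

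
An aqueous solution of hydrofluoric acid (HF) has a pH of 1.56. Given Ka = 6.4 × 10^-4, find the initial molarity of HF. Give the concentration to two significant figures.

C₀ = 1.2 M

[H+] = 10^(-1.56) = 2.75 × 10^-2 M = x
Ka = x²/(C₀ − x) ⇒ C₀ = x + x²/Ka
C₀ = 2.75 × 10^-2 + (2.75 × 10^-2)²/(6.4 × 10^-4) = 1.21 M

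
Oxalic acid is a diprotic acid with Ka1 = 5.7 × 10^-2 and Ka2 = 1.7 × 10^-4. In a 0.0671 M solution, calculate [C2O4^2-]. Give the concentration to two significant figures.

First ionization gives [H+] ≈ [HC2O4-] = 3.96 × 10^-2 M.
Second step: Ka2 = [H+][C2O4^2-]/[HC2O4-] ≈ [C2O4^2-] (since [H+] ≈ [HC2O4-]).
So [C2O4^2-] ≈ Ka2.

1.7 × 10^-4 M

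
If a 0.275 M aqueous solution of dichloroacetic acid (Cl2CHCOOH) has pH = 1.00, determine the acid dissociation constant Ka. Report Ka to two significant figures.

[H+] = 10^(-1.00) = 1.00 × 10^-1 M
At equilibrium [HA] = 0.275 − 1.00 × 10^-1 = 1.75 × 10^-1 M
Ka = [H+][A-]/[HA] = (1.00 × 10^-1)² / 1.75 × 10^-1 = 5.7 × 10^-2

Ka = 5.7 × 10^-2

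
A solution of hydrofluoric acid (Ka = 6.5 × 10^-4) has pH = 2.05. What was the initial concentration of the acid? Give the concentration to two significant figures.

C₀ = 1.3 × 10^-1 M

[H+] = 10^(-2.05) = 8.91 × 10^-3 M = x
Ka = x²/(C₀ − x) ⇒ C₀ = x + x²/Ka
C₀ = 8.91 × 10^-3 + (8.91 × 10^-3)²/(6.5 × 10^-4) = 1.31 × 10^-1 M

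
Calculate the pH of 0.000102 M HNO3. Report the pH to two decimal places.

HNO3 is a strong acid and dissociates completely, so [H+] = 0.000102 M.
pH = -log(0.000102) = 3.99

pH = 3.99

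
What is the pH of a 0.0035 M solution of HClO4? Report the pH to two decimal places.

pH = 2.46

HClO4 is a strong acid and dissociates completely, so [H+] = 0.0035 M.
pH = -log(0.0035) = 2.46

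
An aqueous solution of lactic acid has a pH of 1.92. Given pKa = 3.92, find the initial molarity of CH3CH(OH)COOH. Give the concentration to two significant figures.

[H+] = 10^(-1.92) = 1.20 × 10^-2 M = x
Ka = 10^(−3.92) = 1.20 × 10^-4
Ka = x²/(C₀ − x) ⇒ C₀ = x + x²/Ka
C₀ = 1.20 × 10^-2 + (1.20 × 10^-2)²/(1.20 × 10^-4) = 1.21 M

C₀ = 1.2 M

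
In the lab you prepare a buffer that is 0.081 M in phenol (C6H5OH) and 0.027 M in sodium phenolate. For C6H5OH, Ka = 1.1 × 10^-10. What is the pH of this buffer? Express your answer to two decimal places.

pKa = −log(1.1 × 10^-10) = 9.959
Henderson–Hasselbalch: pH = pKa + log([C6H5O-]/[C6H5OH]) = 9.959 + log(0.027/0.081)
pH = 9.959 + (-0.477) = 9.48

pH = 9.48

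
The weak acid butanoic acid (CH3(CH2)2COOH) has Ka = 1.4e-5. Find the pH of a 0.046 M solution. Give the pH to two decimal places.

pH = 3.10

CH3(CH2)2COOH ⇌ CH3(CH2)2COO- + H+
From the ICE table, Ka = x²/(0.046 − x) = 1.4 × 10^-5.
Since Ka ≪ C₀, x ≈ √(Ka·C₀) = 8.02 × 10^-4 M.
(x/C₀ = 1.7% < 5%, so the approximation holds.)
pH = −log(8.02 × 10^-4) = 3.10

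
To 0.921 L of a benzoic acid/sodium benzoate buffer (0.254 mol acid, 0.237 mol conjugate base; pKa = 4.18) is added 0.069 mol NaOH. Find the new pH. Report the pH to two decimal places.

pH = 4.40

After neutralization: n(C6H5COOH) = 0.185 mol, n(C6H5COO-) = 0.306 mol.
pH = pKa + log([A⁻]/[HA]) = 4.18 + log(0.306/0.185) = 4.18 +0.219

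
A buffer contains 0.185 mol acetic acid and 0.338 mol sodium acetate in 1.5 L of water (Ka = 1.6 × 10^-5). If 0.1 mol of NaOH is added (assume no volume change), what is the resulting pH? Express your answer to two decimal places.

pH = 5.51

OH- converts CH3COOH to CH3COO-: CH3COOH → 0.085 mol, CH3COO- → 0.438 mol.
pKa = −log(1.6 × 10^-5) = 4.796
pH = pKa + log([A⁻]/[HA]) = 4.796 + log(0.438/0.085) = 4.796 +0.712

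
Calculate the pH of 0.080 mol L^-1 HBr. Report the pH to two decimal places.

pH = 1.10

HBr is a strong acid and dissociates completely, so [H+] = 0.080 M.
pH = -log(0.08) = 1.10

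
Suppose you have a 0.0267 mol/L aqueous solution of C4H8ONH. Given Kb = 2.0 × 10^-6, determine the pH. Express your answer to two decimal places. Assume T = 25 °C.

C4H8ONH + H2O ⇌ C4H8ONH2+ + OH-
From the ICE table, Kb = x²/(0.0267 − x) = 2.0 × 10^-6.
Assume x ≪ 0.0267: x ≈ √(2.0 × 10^-6 × 0.0267) = 2.31 × 10^-4 M
(x/C₀ = 0.87% < 5%, so the approximation holds.)
pOH = 3.64, so pH = 14.00 − pOH = 10.36

pH = 10.36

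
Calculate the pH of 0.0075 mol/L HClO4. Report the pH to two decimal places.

HClO4 is a strong acid and dissociates completely, so [H+] = 0.0075 M.
pH = -log(0.0075) = 2.12

pH = 2.12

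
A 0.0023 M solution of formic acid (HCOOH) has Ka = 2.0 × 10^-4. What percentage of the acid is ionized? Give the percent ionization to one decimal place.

HCOOH ⇌ HCOO- + H+; let x = [H+] at equilibrium.
Solve x² + 0.0002x − 4.6e-07 = 0 → x = 5.86 × 10^-4 M
Fraction ionized = 5.86 × 10^-4 / 0.0023 = 0.2548 → 25.5%

25.5%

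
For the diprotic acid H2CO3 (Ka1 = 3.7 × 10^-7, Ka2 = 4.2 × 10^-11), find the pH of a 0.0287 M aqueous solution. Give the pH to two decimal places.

Since Ka1 ≫ Ka2, the first ionization dominates [H+].
Ka1 = x²/(0.0287 − x) = 3.7 × 10^-7
x ≈ √(3.7 × 10^-7 × 0.0287) = 1.03 × 10^-4 M
pH = −log(1.03 × 10^-4) = 3.99

pH = 3.99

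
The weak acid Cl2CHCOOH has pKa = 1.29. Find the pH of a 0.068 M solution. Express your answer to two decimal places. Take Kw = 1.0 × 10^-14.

pH = 1.41

Cl2CHCOOH ⇌ Cl2CHCOO- + H+
Ka = 10^(−1.29) = 5.13 × 10^-2
Ka = x²/(0.068 − x) = 5.13 × 10^-2
The 5% rule fails; solving x² + Ka·x − Ka·C₀ = 0 exactly:
x = (−Ka + √(Ka² + 4·Ka·C₀))/2 = 3.87 × 10^-2 M
pH = −log[H+] = −log(3.87 × 10^-2) = 1.41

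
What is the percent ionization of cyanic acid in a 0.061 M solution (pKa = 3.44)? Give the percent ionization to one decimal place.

HOCN ⇌ OCN- + H+; let x = [H+] at equilibrium.
Ka = 10^(−3.44) = 3.63 × 10^-4
Ka = x²/(C₀ − x); solving the quadratic gives x = 4.53 × 10^-3 M.
Fraction ionized = 4.53 × 10^-3 / 0.061 = 0.0743 → 7.4%

7.4%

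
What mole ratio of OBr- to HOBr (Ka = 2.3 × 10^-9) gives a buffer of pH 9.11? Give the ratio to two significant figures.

pKa = -log(2.3 × 10^-9) = 8.638
pH = pKa + log(r) ⇒ log(r) = 9.11 − 8.638 = +0.472
r = [OBr-]/[HOBr] = 10^(+0.472) = 2.96

ratio = 3.0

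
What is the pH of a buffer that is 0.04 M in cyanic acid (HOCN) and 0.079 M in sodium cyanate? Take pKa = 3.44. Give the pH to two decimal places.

pH = 3.74

Using pH = pKa + log([base]/[acid]) with [base]/[acid] = 0.079/0.04:
pH = 3.44 + (+0.296) = 3.74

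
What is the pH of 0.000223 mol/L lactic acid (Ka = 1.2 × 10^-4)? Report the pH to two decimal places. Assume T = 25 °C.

pH = 3.94

CH3CH(OH)COOH ⇌ CH3CH(OH)COO- + H+
From the ICE table, Ka = [H+]²/(0.000223 − [H+]) = 1.2 × 10^-4.
Here C₀/Ka ≈ 1.86, so the small-[H+] approximation fails. Use the quadratic:
[H+] = [−0.00012 + √(0.00012² + 1.07e-07)]/2 = 1.14 × 10^-4 M
pH = −log(1.14 × 10^-4) = 3.94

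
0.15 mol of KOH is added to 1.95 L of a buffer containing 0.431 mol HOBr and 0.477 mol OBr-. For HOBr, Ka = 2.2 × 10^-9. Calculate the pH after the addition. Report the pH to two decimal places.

pH = 9.01

OH- converts HOBr to OBr-: HOBr → 0.281 mol, OBr- → 0.627 mol.
pKa = −log(2.2 × 10^-9) = 8.658
pH = pKa + log([A⁻]/[HA]) = 8.658 + log(0.627/0.281) = 8.658 +0.349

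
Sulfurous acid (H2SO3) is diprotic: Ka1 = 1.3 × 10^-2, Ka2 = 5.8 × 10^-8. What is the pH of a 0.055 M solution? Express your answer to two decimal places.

Ka1 ≫ Ka2, so treat the first dissociation as the only significant source of H+.
Ka1 = x²/(0.055 − x) = 1.3 × 10^-2
Solving the quadratic: x = (−Ka1 + √(Ka1² + 4·Ka1·C₀))/2 = 2.10 × 10^-2 M
pH = −log(2.10 × 10^-2) = 1.68

pH = 1.68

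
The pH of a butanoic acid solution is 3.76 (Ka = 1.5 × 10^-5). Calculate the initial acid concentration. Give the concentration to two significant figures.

C₀ = 2.2 × 10^-3 M

[H+] = 10^(-3.76) = 1.74 × 10^-4 M = x
Ka = x²/(C₀ − x) ⇒ C₀ = x + x²/Ka
C₀ = 1.74 × 10^-4 + (1.74 × 10^-4)²/(1.5 × 10^-5) = 2.19 × 10^-3 M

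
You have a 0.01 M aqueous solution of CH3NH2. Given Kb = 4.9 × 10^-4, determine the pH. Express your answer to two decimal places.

pH = 11.30

CH3NH2 + H2O ⇌ CH3NH3+ + OH-
From the ICE table, Kb = [OH-]²/(0.01 − [OH-]) = 4.9 × 10^-4.
[OH-] is not negligible relative to C₀; solve [OH-]² + 0.00049·[OH-] − 4.9e-06 = 0.
[OH-] = [−0.00049 + √(0.00049² + 1.96e-05)]/2 = 1.98 × 10^-3 M
pOH = −log(1.98 × 10^-3) = 2.70; pH = 14.00 − 2.70 = 11.30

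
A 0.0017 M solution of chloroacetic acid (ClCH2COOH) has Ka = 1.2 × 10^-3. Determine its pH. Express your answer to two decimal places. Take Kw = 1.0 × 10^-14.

pH = 3.02

ClCH2COOH ⇌ ClCH2COO- + H+
From the ICE table, Ka = x²/(0.0017 − x) = 1.2 × 10^-3.
Here C₀/Ka ≈ 1.42, so the small-x approximation fails. Use the quadratic:
x = (−Ka + √(Ka² + 4·Ka·C₀))/2 = 9.49 × 10^-4 M
pH = −log[H+] = −log(9.49 × 10^-4) = 3.02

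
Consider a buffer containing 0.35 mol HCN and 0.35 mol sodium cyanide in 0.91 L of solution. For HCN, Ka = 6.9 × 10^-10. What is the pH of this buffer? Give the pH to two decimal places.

pH = 9.16

pKa = −log(6.9 × 10^-10) = 9.161
Henderson–Hasselbalch: pH = pKa + log([CN-]/[HCN]) = 9.161 + log(0.35/0.35)
pH = 9.161 + (+0.000) = 9.16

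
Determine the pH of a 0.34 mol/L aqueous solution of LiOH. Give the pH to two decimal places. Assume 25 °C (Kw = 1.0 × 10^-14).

pH = 13.53

LiOH is a strong base; [OH-] = 0.34 M.
pOH = -log(0.34) = 0.47
pH = 14.00 - 0.47 = 13.53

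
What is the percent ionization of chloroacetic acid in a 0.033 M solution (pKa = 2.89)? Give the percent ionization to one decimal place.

ClCH2COOH ⇌ ClCH2COO- + H+; let x = [H+] at equilibrium.
Ka = 10^(−2.89) = 1.29 × 10^-3
Solve x² + 0.00129x − 4.26e-05 = 0 → x = 5.91 × 10^-3 M
Fraction ionized = 5.91 × 10^-3 / 0.033 = 0.1791 → 17.9%

17.9%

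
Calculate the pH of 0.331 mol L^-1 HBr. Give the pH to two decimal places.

pH = 0.48

HBr is a strong acid and dissociates completely, so [H+] = 0.331 M.
pH = -log(0.331) = 0.48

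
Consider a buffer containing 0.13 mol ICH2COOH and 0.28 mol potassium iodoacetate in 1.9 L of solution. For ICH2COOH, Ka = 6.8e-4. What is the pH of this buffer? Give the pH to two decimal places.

pH = 3.50

pKa = −log(6.8 × 10^-4) = 3.167
pH = pKa + log([A⁻]/[HA]) = 3.167 + log(0.28/0.13)
pH = 3.167 + (+0.333) = 3.50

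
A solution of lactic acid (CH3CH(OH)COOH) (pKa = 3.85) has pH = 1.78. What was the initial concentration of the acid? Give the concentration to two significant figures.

[H+] = 10^(-1.78) = 1.66 × 10^-2 M = x
Ka = 10^(−3.85) = 1.41 × 10^-4
Ka = x²/(C₀ − x) ⇒ C₀ = x + x²/Ka
C₀ = 1.66 × 10^-2 + (1.66 × 10^-2)²/(1.41 × 10^-4) = 1.97 M

C₀ = 2.0 M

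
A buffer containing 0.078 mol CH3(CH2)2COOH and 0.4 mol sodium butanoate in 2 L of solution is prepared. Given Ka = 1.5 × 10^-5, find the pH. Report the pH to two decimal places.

pH = 5.53

pKa = −log(1.5 × 10^-5) = 4.824
Henderson–Hasselbalch: pH = pKa + log([CH3(CH2)2COO-]/[CH3(CH2)2COOH]) = 4.824 + log(0.4/0.078)
pH = 4.824 + (+0.710) = 5.53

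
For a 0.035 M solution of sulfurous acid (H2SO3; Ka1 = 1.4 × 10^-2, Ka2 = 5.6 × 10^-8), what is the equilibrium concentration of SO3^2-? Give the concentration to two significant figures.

First ionization gives [H+] ≈ [HSO3-] = 1.62 × 10^-2 M.
Second step: Ka2 = [H+][SO3^2-]/[HSO3-] ≈ [SO3^2-] (since [H+] ≈ [HSO3-]).
So [SO3^2-] ≈ Ka2.

5.6 × 10^-8 M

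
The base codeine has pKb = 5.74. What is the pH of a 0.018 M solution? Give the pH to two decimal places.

pH = 10.26

C18H21NO3 + H2O ⇌ C18H22NO3+ + OH-
Kb = 10^(−5.74) = 1.82 × 10^-6
Kb = [OH-]²/(0.018 − [OH-]) = 1.82 × 10^-6
Since Kb ≪ C₀, [OH-] ≈ √(Kb·C₀) = 1.81 × 10^-4 M.
([OH-]/C₀ = 1% < 5%, so the approximation holds.)
pOH = 3.74, so pH = 14.00 − pOH = 10.26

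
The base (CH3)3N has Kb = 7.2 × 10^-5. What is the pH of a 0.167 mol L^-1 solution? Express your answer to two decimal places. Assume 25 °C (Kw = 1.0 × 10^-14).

(CH3)3N + H2O ⇌ (CH3)3NH+ + OH-
From the ICE table, Kb = [OH-]²/(0.167 − [OH-]) = 7.2 × 10^-5.
Assume [OH-] ≪ 0.167: [OH-] ≈ √(7.2 × 10^-5 × 0.167) = 3.47 × 10^-3 M
Check: 2.1% ionized — well under 5%, approximation valid.
pOH = 2.46, so pH = 14.00 − pOH = 11.54

pH = 11.54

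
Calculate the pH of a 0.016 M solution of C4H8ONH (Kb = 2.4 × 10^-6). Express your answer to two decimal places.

pH = 10.29

C4H8ONH + H2O ⇌ C4H8ONH2+ + OH-
Kb = x²/(0.016 − x) = 2.4 × 10^-6
Since Kb ≪ C₀, x ≈ √(Kb·C₀) = 1.96 × 10^-4 M.
pOH = 3.71, so pH = 14.00 − pOH = 10.29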